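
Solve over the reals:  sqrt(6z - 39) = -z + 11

z = 8

Square both sides: 6z - 39 = (-z + 11)^2.
Expand and rearrange: z^2 - 28z + 160 = 0.
Solving gives z = 20 or z = 8.
Check each candidate in the original equation:
  z = 20: sqrt(81) = 9, while -z + 11 = -9 — extraneous.
  z = 8: sqrt(9) = 3, while -z + 11 = 3 — valid.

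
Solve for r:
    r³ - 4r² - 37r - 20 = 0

r = -4 or r = -0.5826 or r = 8.5826

Possible rational roots are divisors of -20. Testing r = -4 gives 0, so (r + 4) is a factor.
Divide: r³ - 4r² - 37r - 20 = (r + 4)(r² - 8r - 5).
Apply the quadratic formula to r² - 8r - 5 = 0: r = (8 ± √84)/2, i.e. r ≈ 8.5826 or r ≈ -0.5826.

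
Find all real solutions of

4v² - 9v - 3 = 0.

Discriminant: (-9)² − 4·4·(-3) = 129.
Quadratic formula: v = (9 ± √129) / 8.
So v = 9/8 + √(129)/8 ≈ 2.5447 or v = 9/8 - √(129)/8 ≈ -0.2947.

v = -0.2947 or v = 2.5447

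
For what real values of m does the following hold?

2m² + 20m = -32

m = -8 or m = -2

Bring every term to one side: 2m² + 20m + 32 = 0.
Factor: 2(m + 8)(m + 2) = 0.
So m = -8 or m = -2.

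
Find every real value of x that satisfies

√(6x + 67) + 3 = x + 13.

Isolate the radical: √(6x + 67) = x + 10.
Square both sides: 6x + 67 = (x + 10)².
Expand and rearrange: x² + 14x + 33 = 0.
Solving gives x = -3 or x = -11.
Check each candidate in the original equation:
  x = -3: √(49) = 7, while x + 10 = 7 — valid.
  x = -11: √(1) = 1, while x + 10 = -1 — extraneous.

x = -3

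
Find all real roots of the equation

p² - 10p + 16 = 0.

Factor: (p - 2)(p - 8) = 0.
So p = 2 or p = 8.

p = 2 or p = 8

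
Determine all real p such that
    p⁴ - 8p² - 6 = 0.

Let u = p². The equation becomes u² - 8u - 6 = 0.
By the quadratic formula, u = 4 + √(22) or u = 4 - √(22).
p² = 4 + √(22) gives p = ±√(4 + √(22)) ≈ ±2.948.
p² = 4 - √(22) < 0 has no real solution.

p = -2.948 or p = 2.948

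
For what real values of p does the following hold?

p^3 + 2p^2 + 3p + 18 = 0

p = -3

Possible rational roots are divisors of 18. Testing p = -3 gives 0, so (p + 3) is a factor.
Divide: p^3 + 2p^2 + 3p + 18 = (p + 3)(p^2 - p + 6).
The quadratic p^2 - p + 6 has discriminant -23 < 0, so no further real roots.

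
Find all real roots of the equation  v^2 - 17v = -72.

v = 8 or v = 9

Bring every term to one side: v^2 - 17v + 72 = 0.
Factor: (v - 9)(v - 8) = 0.
So v = 9 or v = 8.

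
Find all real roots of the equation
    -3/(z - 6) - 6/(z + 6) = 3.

z = -8.1521 or z = 5.1521

Multiply both sides by (z - 6)(z + 6):
-3(z + 6) - 6(z - 6) = 3(z - 6)(z + 6).
Expand and collect terms: 3z² + 9z - 126 = 0.
By the quadratic formula, z = (-9 ± √1593) / 6, so z ≈ 5.1521 or z ≈ -8.1521.
Neither value makes a denominator zero (z ≠ 6, z ≠ -6), so both are valid.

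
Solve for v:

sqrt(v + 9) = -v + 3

v = 0

Square both sides: v + 9 = (-v + 3)^2.
Expand and rearrange: v^2 - 7v = 0.
Solving gives v = 7 or v = 0.
Check each candidate in the original equation:
  v = 7: sqrt(16) = 4, while -v + 3 = -4 — extraneous.
  v = 0: sqrt(9) = 3, while -v + 3 = 3 — valid.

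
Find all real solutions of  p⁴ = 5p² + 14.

p = -2.6458 or p = 2.6458

Let u = p². The equation becomes u² - 5u - 14 = 0.
Factor: (u + 2)(u - 7) = 0, so u = -2 or u = 7.
p² = -2 < 0 has no real solution.
p² = 7 gives p = ±√(7) ≈ ±2.6458.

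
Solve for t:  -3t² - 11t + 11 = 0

Discriminant: (-11)² − 4·(-3)·11 = 253.
Quadratic formula: t = (11 ± √253) / (-6).
So t = -√(253)/6 - 11/6 ≈ -4.4843 or t = -11/6 + √(253)/6 ≈ 0.8177.

t = -4.4843 or t = 0.8177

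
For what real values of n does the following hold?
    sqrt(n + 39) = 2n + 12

n = -3

Square both sides: n + 39 = (2n + 12)^2.
Expand and rearrange: 4n^2 + 47n + 105 = 0.
Solving gives n = -3 or n = -8.75.
Check each candidate in the original equation:
  n = -3: sqrt(36) = 6, while 2n + 12 = 6 — valid.
  n = -8.75: sqrt(30.25) = 5.5, while 2n + 12 = -5.5 — extraneous.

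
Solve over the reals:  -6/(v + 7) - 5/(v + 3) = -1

v = -5.1789 or v = 6.1789

Multiply both sides by (v + 7)(v + 3):
-6(v + 3) - 5(v + 7) = -(v + 7)(v + 3).
Expand and collect terms: -v² + v + 32 = 0.
By the quadratic formula, v = (-1 ± √129) / -2, so v ≈ -5.1789 or v ≈ 6.1789.
Neither value makes a denominator zero (v ≠ -7, v ≠ -3), so both are valid.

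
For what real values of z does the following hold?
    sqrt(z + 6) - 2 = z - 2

z = 3

Isolate the radical: sqrt(z + 6) = z.
Square both sides: z + 6 = (z)^2.
Expand and rearrange: z^2 - z - 6 = 0.
Solving gives z = 3 or z = -2.
Check each candidate in the original equation:
  z = 3: sqrt(9) = 3, while z = 3 — valid.
  z = -2: sqrt(4) = 2, while z = -2 — extraneous.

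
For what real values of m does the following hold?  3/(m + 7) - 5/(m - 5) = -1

m = -9.2195 or m = 9.2195

Multiply both sides by (m + 7)(m - 5):
3(m - 5) - 5(m + 7) = -(m + 7)(m - 5).
Expand and collect terms: -m² + 85 = 0.
By the quadratic formula, m = (0 ± √340) / -2, so m ≈ -9.2195 or m ≈ 9.2195.
Neither value makes a denominator zero (m ≠ -7, m ≠ 5), so both are valid.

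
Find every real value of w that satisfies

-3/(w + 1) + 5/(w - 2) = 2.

w = -1.9155 or w = 3.9155

Multiply both sides by (w + 1)(w - 2):
-3(w - 2) + 5(w + 1) = 2(w + 1)(w - 2).
Expand and collect terms: 2w^2 - 4w - 15 = 0.
By the quadratic formula, w = (4 +/- sqrt(136)) / 4, so w ~= 3.9155 or w ~= -1.9155.
Neither value makes a denominator zero (w != -1, w != 2), so both are valid.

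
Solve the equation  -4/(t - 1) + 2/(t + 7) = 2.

t = -5.5616 or t = -1.4384

Multiply both sides by (t - 1)(t + 7):
-4(t + 7) + 2(t - 1) = 2(t - 1)(t + 7).
Expand and collect terms: 2t² + 14t + 16 = 0.
By the quadratic formula, t = (-14 ± √68) / 4, so t ≈ -1.4384 or t ≈ -5.5616.
Neither value makes a denominator zero (t ≠ 1, t ≠ -7), so both are valid.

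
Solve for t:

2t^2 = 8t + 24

Bring every term to one side: 2t^2 - 8t - 24 = 0.
Factor: 2(t - 6)(t + 2) = 0.
So t = 6 or t = -2.

t = -2 or t = 6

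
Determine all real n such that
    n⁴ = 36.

Let u = n². The equation becomes u² - 36 = 0.
Factor: (u - 6)(u + 6) = 0, so u = 6 or u = -6.
n² = 6 gives n = ±√(6) ≈ ±2.4495.
n² = -6 < 0 has no real solution.

n = -2.4495 or n = 2.4495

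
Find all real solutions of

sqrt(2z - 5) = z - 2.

z = 3

Square both sides: 2z - 5 = (z - 2)^2.
Expand and rearrange: z^2 - 6z + 9 = 0.
This gives the repeated root z = 3.
Check in the original equation:
  z = 3: sqrt(1) = 1, while z - 2 = 1 — valid.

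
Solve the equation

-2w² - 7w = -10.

w = -4.5895 or w = 1.0895

Rearrange to standard form: -2w² - 7w + 10 = 0.
Discriminant: (-7)² − 4·(-2)·10 = 129.
Quadratic formula: w = (7 ± √129) / (-4).
So w = -√(129)/4 - 7/4 ≈ -4.5895 or w = -7/4 + √(129)/4 ≈ 1.0895.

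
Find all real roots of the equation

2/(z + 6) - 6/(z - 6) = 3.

Multiply both sides by (z + 6)(z - 6):
2(z - 6) - 6(z + 6) = 3(z + 6)(z - 6).
Expand and collect terms: 3z² + 4z - 60 = 0.
By the quadratic formula, z = (-4 ± √736) / 6, so z ≈ 3.8549 or z ≈ -5.1882.
Neither value makes a denominator zero (z ≠ -6, z ≠ 6), so both are valid.

z = -5.1882 or z = 3.8549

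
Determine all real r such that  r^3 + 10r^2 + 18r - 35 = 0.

Possible rational roots are divisors of -35. Testing r = -5 gives 0, so (r + 5) is a factor.
Divide: r^3 + 10r^2 + 18r - 35 = (r + 5)(r^2 + 5r - 7).
Apply the quadratic formula to r^2 + 5r - 7 = 0: r = (-5 +/- sqrt(53))/2, i.e. r ~= 1.1401 or r ~= -6.1401.

r = -6.1401 or r = -5 or r = 1.1401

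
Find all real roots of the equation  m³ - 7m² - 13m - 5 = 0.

Possible rational roots are divisors of -5. Testing m = -1 gives 0, so (m + 1) is a factor.
Divide: m³ - 7m² - 13m - 5 = (m + 1)(m² - 8m - 5).
Apply the quadratic formula to m² - 8m - 5 = 0: m = (8 ± √84)/2, i.e. m ≈ 8.5826 or m ≈ -0.5826.

m = -1 or m = -0.5826 or m = 8.5826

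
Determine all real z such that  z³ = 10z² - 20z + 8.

Rearrange: z³ - 10z² + 20z - 8 = 0.
Possible rational roots are divisors of -8. Testing z = 2 gives 0, so (z - 2) is a factor.
Divide: z³ - 10z² + 20z - 8 = (z - 2)(z² - 8z + 4).
Apply the quadratic formula to z² - 8z + 4 = 0: z = (8 ± √48)/2, i.e. z ≈ 7.4641 or z ≈ 0.5359.

z = 0.5359 or z = 2 or z = 7.4641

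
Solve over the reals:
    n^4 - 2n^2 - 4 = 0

n = -1.7989 or n = 1.7989

Let u = n^2. The equation becomes u^2 - 2u - 4 = 0.
By the quadratic formula, u = 1 + sqrt(5) or u = 1 - sqrt(5).
n^2 = 1 + sqrt(5) gives n = +/-sqrt(1 + sqrt(5)) ~= +/-1.7989.
n^2 = 1 - sqrt(5) < 0 has no real solution.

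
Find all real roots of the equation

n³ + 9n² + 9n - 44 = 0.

Possible rational roots are divisors of -44. Testing n = -4 gives 0, so (n + 4) is a factor.
Divide: n³ + 9n² + 9n - 44 = (n + 4)(n² + 5n - 11).
Apply the quadratic formula to n² + 5n - 11 = 0: n = (-5 ± √69)/2, i.e. n ≈ 1.6533 or n ≈ -6.6533.

n = -6.6533 or n = -4 or n = 1.6533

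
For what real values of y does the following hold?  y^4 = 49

Let u = y^2. The equation becomes u^2 - 49 = 0.
Factor: (u - 7)(u + 7) = 0, so u = 7 or u = -7.
y^2 = 7 gives y = +/-sqrt(7) ~= +/-2.6458.
y^2 = -7 < 0 has no real solution.

y = -2.6458 or y = 2.6458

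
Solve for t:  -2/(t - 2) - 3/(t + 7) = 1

t = -10.5678 or t = 0.5678

Multiply both sides by (t - 2)(t + 7):
-2(t + 7) - 3(t - 2) = (t - 2)(t + 7).
Expand and collect terms: t² + 10t - 6 = 0.
By the quadratic formula, t = (-10 ± √124) / 2, so t ≈ 0.5678 or t ≈ -10.5678.
Neither value makes a denominator zero (t ≠ 2, t ≠ -7), so both are valid.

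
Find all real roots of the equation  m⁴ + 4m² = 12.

Let u = m². The equation becomes u² + 4u - 12 = 0.
Factor: (u - 2)(u + 6) = 0, so u = 2 or u = -6.
m² = 2 gives m = ±√(2) ≈ ±1.4142.
m² = -6 < 0 has no real solution.

m = -1.4142 or m = 1.4142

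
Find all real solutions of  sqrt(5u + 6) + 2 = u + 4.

u = -1 or u = 2

Isolate the radical: sqrt(5u + 6) = u + 2.
Square both sides: 5u + 6 = (u + 2)^2.
Expand and rearrange: u^2 - u - 2 = 0.
Solving gives u = 2 or u = -1.
Check each candidate in the original equation:
  u = 2: sqrt(16) = 4, while u + 2 = 4 — valid.
  u = -1: sqrt(1) = 1, while u + 2 = 1 — valid.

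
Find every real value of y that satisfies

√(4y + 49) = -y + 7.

Square both sides: 4y + 49 = (-y + 7)².
Expand and rearrange: y² - 18y = 0.
Solving gives y = 18 or y = 0.
Check each candidate in the original equation:
  y = 18: √(121) = 11, while -y + 7 = -11 — extraneous.
  y = 0: √(49) = 7, while -y + 7 = 7 — valid.

y = 0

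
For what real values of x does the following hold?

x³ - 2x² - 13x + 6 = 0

x = -3 or x = 0.4384 or x = 4.5616

Possible rational roots are divisors of 6. Testing x = -3 gives 0, so (x + 3) is a factor.
Divide: x³ - 2x² - 13x + 6 = (x + 3)(x² - 5x + 2).
Apply the quadratic formula to x² - 5x + 2 = 0: x = (5 ± √17)/2, i.e. x ≈ 4.5616 or x ≈ 0.4384.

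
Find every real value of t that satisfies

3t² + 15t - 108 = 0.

Factor: 3(t + 9)(t - 4) = 0.
So t = -9 or t = 4.

t = -9 or t = 4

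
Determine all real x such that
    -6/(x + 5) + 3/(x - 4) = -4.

Multiply both sides by (x + 5)(x - 4):
-6(x - 4) + 3(x + 5) = -4(x + 5)(x - 4).
Expand and collect terms: -4x² - x + 41 = 0.
By the quadratic formula, x = (1 ± √657) / -8, so x ≈ -3.329 or x ≈ 3.079.
Neither value makes a denominator zero (x ≠ -5, x ≠ 4), so both are valid.

x = -3.329 or x = 3.079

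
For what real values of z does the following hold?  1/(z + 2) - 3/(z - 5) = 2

Multiply both sides by (z + 2)(z - 5):
(z - 5) - 3(z + 2) = 2(z + 2)(z - 5).
Expand and collect terms: 2z² - 4z - 9 = 0.
By the quadratic formula, z = (4 ± √88) / 4, so z ≈ 3.3452 or z ≈ -1.3452.
Neither value makes a denominator zero (z ≠ -2, z ≠ 5), so both are valid.

z = -1.3452 or z = 3.3452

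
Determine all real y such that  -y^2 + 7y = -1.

Rearrange to standard form: -y^2 + 7y + 1 = 0.
Discriminant: (7)^2 - 4*(-1)*1 = 53.
Quadratic formula: y = (-7 +/- sqrt(53)) / (-2).
So y = 7/2 - sqrt(53)/2 ~= -0.1401 or y = 7/2 + sqrt(53)/2 ~= 7.1401.

y = -0.1401 or y = 7.1401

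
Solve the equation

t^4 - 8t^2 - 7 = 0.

Let u = t^2. The equation becomes u^2 - 8u - 7 = 0.
By the quadratic formula, u = 4 + sqrt(23) or u = 4 - sqrt(23).
t^2 = 4 + sqrt(23) gives t = +/-sqrt(4 + sqrt(23)) ~= +/-2.9658.
t^2 = 4 - sqrt(23) < 0 has no real solution.

t = -2.9658 or t = 2.9658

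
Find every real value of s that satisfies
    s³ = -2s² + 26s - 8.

s = -6.3166 or s = 0.3166 or s = 4

Rearrange: s³ + 2s² - 26s + 8 = 0.
Possible rational roots are divisors of 8. Testing s = 4 gives 0, so (s - 4) is a factor.
Divide: s³ + 2s² - 26s + 8 = (s - 4)(s² + 6s - 2).
Apply the quadratic formula to s² + 6s - 2 = 0: s = (-6 ± √44)/2, i.e. s ≈ 0.3166 or s ≈ -6.3166.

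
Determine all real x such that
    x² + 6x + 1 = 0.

x = -5.8284 or x = -0.1716

Discriminant: (6)² − 4·1·1 = 32.
Quadratic formula: x = (-6 ± √32) / 2.
So x = -3 + 2·√(2) ≈ -0.1716 or x = -3 - 2·√(2) ≈ -5.8284.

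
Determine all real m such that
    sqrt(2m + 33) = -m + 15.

Square both sides: 2m + 33 = (-m + 15)^2.
Expand and rearrange: m^2 - 32m + 192 = 0.
Solving gives m = 24 or m = 8.
Check each candidate in the original equation:
  m = 24: sqrt(81) = 9, while -m + 15 = -9 — extraneous.
  m = 8: sqrt(49) = 7, while -m + 15 = 7 — valid.

m = 8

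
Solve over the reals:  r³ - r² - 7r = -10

r = -2.7913 or r = 1.7913 or r = 2

Rearrange: r³ - r² - 7r + 10 = 0.
Possible rational roots are divisors of 10. Testing r = 2 gives 0, so (r - 2) is a factor.
Divide: r³ - r² - 7r + 10 = (r - 2)(r² + r - 5).
Apply the quadratic formula to r² + r - 5 = 0: r = (-1 ± √21)/2, i.e. r ≈ 1.7913 or r ≈ -2.7913.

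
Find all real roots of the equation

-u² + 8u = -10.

u = -1.099 or u = 9.099

Rearrange to standard form: -u² + 8u + 10 = 0.
Discriminant: (8)² − 4·(-1)·10 = 104.
Quadratic formula: u = (-8 ± √104) / (-2).
So u = 4 - √(26) ≈ -1.099 or u = 4 + √(26) ≈ 9.099.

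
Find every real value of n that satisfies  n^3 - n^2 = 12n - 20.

n = -3.7016 or n = 2 or n = 2.7016

Rearrange: n^3 - n^2 - 12n + 20 = 0.
Possible rational roots are divisors of 20. Testing n = 2 gives 0, so (n - 2) is a factor.
Divide: n^3 - n^2 - 12n + 20 = (n - 2)(n^2 + n - 10).
Apply the quadratic formula to n^2 + n - 10 = 0: n = (-1 +/- sqrt(41))/2, i.e. n ~= 2.7016 or n ~= -3.7016.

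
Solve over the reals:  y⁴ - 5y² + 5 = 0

y = -1.9021 or y = -1.1756 or y = 1.1756 or y = 1.9021

Let u = y². The equation becomes u² - 5u + 5 = 0.
By the quadratic formula, u = √(5)/2 + 5/2 or u = 5/2 - √(5)/2.
y² = √(5)/2 + 5/2 gives y = ±√(√(5)/2 + 5/2) ≈ ±1.9021.
y² = 5/2 - √(5)/2 gives y = ±√(5/2 - √(5)/2) ≈ ±1.1756.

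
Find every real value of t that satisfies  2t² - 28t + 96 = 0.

t = 6 or t = 8

Factor: 2(t - 6)(t - 8) = 0.
So t = 6 or t = 8.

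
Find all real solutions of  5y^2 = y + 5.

Rearrange to standard form: 5y^2 - y - 5 = 0.
Discriminant: (-1)^2 - 4*5*(-5) = 101.
Quadratic formula: y = (1 +/- sqrt(101)) / 10.
So y = 1/10 + sqrt(101)/10 ~= 1.105 or y = 1/10 - sqrt(101)/10 ~= -0.905.

y = -0.905 or y = 1.105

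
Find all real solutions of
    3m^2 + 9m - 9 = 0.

Discriminant: (9)^2 - 4*3*(-9) = 189.
Quadratic formula: m = (-9 +/- sqrt(189)) / 6.
So m = -3/2 + sqrt(21)/2 ~= 0.7913 or m = -sqrt(21)/2 - 3/2 ~= -3.7913.

m = -3.7913 or m = 0.7913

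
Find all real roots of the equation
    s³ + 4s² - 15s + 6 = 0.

Possible rational roots are divisors of 6. Testing s = 2 gives 0, so (s - 2) is a factor.
Divide: s³ + 4s² - 15s + 6 = (s - 2)(s² + 6s - 3).
Apply the quadratic formula to s² + 6s - 3 = 0: s = (-6 ± √48)/2, i.e. s ≈ 0.4641 or s ≈ -6.4641.

s = -6.4641 or s = 0.4641 or s = 2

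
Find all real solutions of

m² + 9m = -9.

Rearrange to standard form: m² + 9m + 9 = 0.
Discriminant: (9)² − 4·1·9 = 45.
Quadratic formula: m = (-9 ± √45) / 2.
So m = -9/2 + 3·√(5)/2 ≈ -1.1459 or m = -9/2 - 3·√(5)/2 ≈ -7.8541.

m = -7.8541 or m = -1.1459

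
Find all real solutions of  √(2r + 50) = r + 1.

r = 7

Square both sides: 2r + 50 = (r + 1)².
Expand and rearrange: r² - 49 = 0.
Solving gives r = 7 or r = -7.
Check each candidate in the original equation:
  r = 7: √(64) = 8, while r + 1 = 8 — valid.
  r = -7: √(36) = 6, while r + 1 = -6 — extraneous.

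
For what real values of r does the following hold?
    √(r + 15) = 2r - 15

r = 10

Square both sides: r + 15 = (2r - 15)².
Expand and rearrange: 4r² - 61r + 210 = 0.
Solving gives r = 10 or r = 5.25.
Check each candidate in the original equation:
  r = 10: √(25) = 5, while 2r - 15 = 5 — valid.
  r = 5.25: √(20.25) = 4.5, while 2r - 15 = -4.5 — extraneous.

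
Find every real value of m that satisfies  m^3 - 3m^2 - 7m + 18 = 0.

Possible rational roots are divisors of 18. Testing m = 2 gives 0, so (m - 2) is a factor.
Divide: m^3 - 3m^2 - 7m + 18 = (m - 2)(m^2 - m - 9).
Apply the quadratic formula to m^2 - m - 9 = 0: m = (1 +/- sqrt(37))/2, i.e. m ~= 3.5414 or m ~= -2.5414.

m = -2.5414 or m = 2 or m = 3.5414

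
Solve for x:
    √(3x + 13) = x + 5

Square both sides: 3x + 13 = (x + 5)².
Expand and rearrange: x² + 7x + 12 = 0.
Solving gives x = -3 or x = -4.
Check each candidate in the original equation:
  x = -3: √(4) = 2, while x + 5 = 2 — valid.
  x = -4: √(1) = 1, while x + 5 = 1 — valid.

x = -4 or x = -3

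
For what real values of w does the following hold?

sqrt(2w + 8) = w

w = 4

Square both sides: 2w + 8 = (w)^2.
Expand and rearrange: w^2 - 2w - 8 = 0.
Solving gives w = 4 or w = -2.
Check each candidate in the original equation:
  w = 4: sqrt(16) = 4, while w = 4 — valid.
  w = -2: sqrt(4) = 2, while w = -2 — extraneous.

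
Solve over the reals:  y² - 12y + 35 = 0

y = 5 or y = 7

Factor: (y - 5)(y - 7) = 0.
So y = 5 or y = 7.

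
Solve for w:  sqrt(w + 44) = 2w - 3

w = 5

Square both sides: w + 44 = (2w - 3)^2.
Expand and rearrange: 4w^2 - 13w - 35 = 0.
Solving gives w = 5 or w = -1.75.
Check each candidate in the original equation:
  w = 5: sqrt(49) = 7, while 2w - 3 = 7 — valid.
  w = -1.75: sqrt(42.25) = 6.5, while 2w - 3 = -6.5 — extraneous.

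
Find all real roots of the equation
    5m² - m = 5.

Rearrange to standard form: 5m² - m - 5 = 0.
Discriminant: (-1)² − 4·5·(-5) = 101.
Quadratic formula: m = (1 ± √101) / 10.
So m = 1/10 + √(101)/10 ≈ 1.105 or m = 1/10 - √(101)/10 ≈ -0.905.

m = -0.905 or m = 1.105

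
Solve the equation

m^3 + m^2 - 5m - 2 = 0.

Possible rational roots are divisors of -2. Testing m = 2 gives 0, so (m - 2) is a factor.
Divide: m^3 + m^2 - 5m - 2 = (m - 2)(m^2 + 3m + 1).
Apply the quadratic formula to m^2 + 3m + 1 = 0: m = (-3 +/- sqrt(5))/2, i.e. m ~= -0.382 or m ~= -2.618.

m = -2.618 or m = -0.382 or m = 2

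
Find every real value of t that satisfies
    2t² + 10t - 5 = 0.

Discriminant: (10)² − 4·2·(-5) = 140.
Quadratic formula: t = (-10 ± √140) / 4.
So t = -5/2 + √(35)/2 ≈ 0.458 or t = -√(35)/2 - 5/2 ≈ -5.458.

t = -5.458 or t = 0.458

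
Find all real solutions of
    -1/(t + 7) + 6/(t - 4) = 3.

Multiply both sides by (t + 7)(t - 4):
-(t - 4) + 6(t + 7) = 3(t + 7)(t - 4).
Expand and collect terms: 3t² + 4t - 130 = 0.
By the quadratic formula, t = (-4 ± √1576) / 6, so t ≈ 5.9498 or t ≈ -7.2831.
Neither value makes a denominator zero (t ≠ -7, t ≠ 4), so both are valid.

t = -7.2831 or t = 5.9498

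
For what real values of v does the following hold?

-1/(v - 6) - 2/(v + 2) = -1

v = -0.2749 or v = 7.2749

Multiply both sides by (v - 6)(v + 2):
-(v + 2) - 2(v - 6) = -(v - 6)(v + 2).
Expand and collect terms: -v² + 7v + 2 = 0.
By the quadratic formula, v = (-7 ± √57) / -2, so v ≈ -0.2749 or v ≈ 7.2749.
Neither value makes a denominator zero (v ≠ 6, v ≠ -2), so both are valid.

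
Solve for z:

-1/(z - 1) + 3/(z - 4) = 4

z = 0.7974 or z = 4.7026

Multiply both sides by (z - 1)(z - 4):
-(z - 4) + 3(z - 1) = 4(z - 1)(z - 4).
Expand and collect terms: 4z² - 22z + 15 = 0.
By the quadratic formula, z = (22 ± √244) / 8, so z ≈ 4.7026 or z ≈ 0.7974.
Neither value makes a denominator zero (z ≠ 1, z ≠ 4), so both are valid.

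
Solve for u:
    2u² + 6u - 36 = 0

u = -6 or u = 3

Factor: 2(u - 3)(u + 6) = 0.
So u = 3 or u = -6.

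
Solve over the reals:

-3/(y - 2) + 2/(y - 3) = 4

y = 1.4313 or y = 3.3187

Multiply both sides by (y - 2)(y - 3):
-3(y - 3) + 2(y - 2) = 4(y - 2)(y - 3).
Expand and collect terms: 4y^2 - 19y + 19 = 0.
By the quadratic formula, y = (19 +/- sqrt(57)) / 8, so y ~= 3.3187 or y ~= 1.4313.
Neither value makes a denominator zero (y != 2, y != 3), so both are valid.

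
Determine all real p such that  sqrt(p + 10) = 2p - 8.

p = 6

Square both sides: p + 10 = (2p - 8)^2.
Expand and rearrange: 4p^2 - 33p + 54 = 0.
Solving gives p = 6 or p = 2.25.
Check each candidate in the original equation:
  p = 6: sqrt(16) = 4, while 2p - 8 = 4 — valid.
  p = 2.25: sqrt(12.25) = 3.5, while 2p - 8 = -3.5 — extraneous.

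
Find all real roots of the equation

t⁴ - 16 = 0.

t = -2 or t = 2

Let u = t². The equation becomes u² - 16 = 0.
Factor: (u + 4)(u - 4) = 0, so u = -4 or u = 4.
t² = -4 < 0 has no real solution.
t² = 4 gives t = ±2.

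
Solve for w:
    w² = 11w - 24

w = 3 or w = 8

Bring every term to one side: w² - 11w + 24 = 0.
Factor: (w - 8)(w - 3) = 0.
So w = 8 or w = 3.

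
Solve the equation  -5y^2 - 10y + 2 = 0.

y = -2.1832 or y = 0.1832

Discriminant: (-10)^2 - 4*(-5)*2 = 140.
Quadratic formula: y = (10 +/- sqrt(140)) / (-10).
So y = -sqrt(35)/5 - 1 ~= -2.1832 or y = -1 + sqrt(35)/5 ~= 0.1832.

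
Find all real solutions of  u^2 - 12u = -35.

u = 5 or u = 7

Bring every term to one side: u^2 - 12u + 35 = 0.
Factor: (u - 5)(u - 7) = 0.
So u = 5 or u = 7.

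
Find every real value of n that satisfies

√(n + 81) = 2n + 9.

Square both sides: n + 81 = (2n + 9)².
Expand and rearrange: 4n² + 35n = 0.
Solving gives n = 0 or n = -8.75.
Check each candidate in the original equation:
  n = 0: √(81) = 9, while 2n + 9 = 9 — valid.
  n = -8.75: √(72.25) = 8.5, while 2n + 9 = -8.5 — extraneous.

n = 0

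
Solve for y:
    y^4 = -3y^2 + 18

Let u = y^2. The equation becomes u^2 + 3u - 18 = 0.
Factor: (u - 3)(u + 6) = 0, so u = 3 or u = -6.
y^2 = 3 gives y = +/-sqrt(3) ~= +/-1.7321.
y^2 = -6 < 0 has no real solution.

y = -1.7321 or y = 1.7321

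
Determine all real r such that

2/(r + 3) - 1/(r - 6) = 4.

Multiply both sides by (r + 3)(r - 6):
2(r - 6) - (r + 3) = 4(r + 3)(r - 6).
Expand and collect terms: 4r² - 13r - 57 = 0.
By the quadratic formula, r = (13 ± √1081) / 8, so r ≈ 5.7348 or r ≈ -2.4848.
Neither value makes a denominator zero (r ≠ -3, r ≠ 6), so both are valid.

r = -2.4848 or r = 5.7348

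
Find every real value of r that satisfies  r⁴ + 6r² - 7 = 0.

Let u = r². The equation becomes u² + 6u - 7 = 0.
Factor: (u + 7)(u - 1) = 0, so u = -7 or u = 1.
r² = -7 < 0 has no real solution.
r² = 1 gives r = ±1.

r = -1 or r = 1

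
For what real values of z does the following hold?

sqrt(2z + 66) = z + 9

z = -1

Square both sides: 2z + 66 = (z + 9)^2.
Expand and rearrange: z^2 + 16z + 15 = 0.
Solving gives z = -1 or z = -15.
Check each candidate in the original equation:
  z = -1: sqrt(64) = 8, while z + 9 = 8 — valid.
  z = -15: sqrt(36) = 6, while z + 9 = -6 — extraneous.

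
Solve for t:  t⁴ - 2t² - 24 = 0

Let u = t². The equation becomes u² - 2u - 24 = 0.
Factor: (u + 4)(u - 6) = 0, so u = -4 or u = 6.
t² = -4 < 0 has no real solution.
t² = 6 gives t = ±√(6) ≈ ±2.4495.

t = -2.4495 or t = 2.4495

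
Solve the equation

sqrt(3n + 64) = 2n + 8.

Square both sides: 3n + 64 = (2n + 8)^2.
Expand and rearrange: 4n^2 + 29n = 0.
Solving gives n = 0 or n = -7.25.
Check each candidate in the original equation:
  n = 0: sqrt(64) = 8, while 2n + 8 = 8 — valid.
  n = -7.25: sqrt(42.25) = 6.5, while 2n + 8 = -6.5 — extraneous.

n = 0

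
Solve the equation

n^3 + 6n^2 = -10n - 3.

n = -3 or n = -2.618 or n = -0.382

Rearrange: n^3 + 6n^2 + 10n + 3 = 0.
Possible rational roots are divisors of 3. Testing n = -3 gives 0, so (n + 3) is a factor.
Divide: n^3 + 6n^2 + 10n + 3 = (n + 3)(n^2 + 3n + 1).
Apply the quadratic formula to n^2 + 3n + 1 = 0: n = (-3 +/- sqrt(5))/2, i.e. n ~= -0.382 or n ~= -2.618.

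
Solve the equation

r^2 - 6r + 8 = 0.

r = 2 or r = 4

Factor: (r - 4)(r - 2) = 0.
So r = 4 or r = 2.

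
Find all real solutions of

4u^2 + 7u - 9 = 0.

u = -2.6116 or u = 0.8616

Discriminant: (7)^2 - 4*4*(-9) = 193.
Quadratic formula: u = (-7 +/- sqrt(193)) / 8.
So u = -7/8 + sqrt(193)/8 ~= 0.8616 or u = -sqrt(193)/8 - 7/8 ~= -2.6116.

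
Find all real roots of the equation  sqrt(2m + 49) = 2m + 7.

m = 0

Square both sides: 2m + 49 = (2m + 7)^2.
Expand and rearrange: 4m^2 + 26m = 0.
Solving gives m = 0 or m = -6.5.
Check each candidate in the original equation:
  m = 0: sqrt(49) = 7, while 2m + 7 = 7 — valid.
  m = -6.5: sqrt(36) = 6, while 2m + 7 = -6 — extraneous.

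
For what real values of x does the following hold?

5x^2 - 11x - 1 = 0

Discriminant: (-11)^2 - 4*5*(-1) = 141.
Quadratic formula: x = (11 +/- sqrt(141)) / 10.
So x = 11/10 + sqrt(141)/10 ~= 2.2874 or x = 11/10 - sqrt(141)/10 ~= -0.0874.

x = -0.0874 or x = 2.2874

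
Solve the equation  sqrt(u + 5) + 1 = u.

Isolate the radical: sqrt(u + 5) = u - 1.
Square both sides: u + 5 = (u - 1)^2.
Expand and rearrange: u^2 - 3u - 4 = 0.
Solving gives u = 4 or u = -1.
Check each candidate in the original equation:
  u = 4: sqrt(9) = 3, while u - 1 = 3 — valid.
  u = -1: sqrt(4) = 2, while u - 1 = -2 — extraneous.

u = 4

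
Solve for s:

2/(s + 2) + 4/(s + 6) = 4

s = -5.1375 or s = -1.3625

Multiply both sides by (s + 2)(s + 6):
2(s + 6) + 4(s + 2) = 4(s + 2)(s + 6).
Expand and collect terms: 4s^2 + 26s + 28 = 0.
By the quadratic formula, s = (-26 +/- sqrt(228)) / 8, so s ~= -1.3625 or s ~= -5.1375.
Neither value makes a denominator zero (s != -2, s != -6), so both are valid.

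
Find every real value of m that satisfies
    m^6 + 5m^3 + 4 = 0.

Let u = m^3. The equation becomes u^2 + 5u + 4 = 0.
Factor: (u + 4)(u + 1) = 0, so u = -4 or u = -1.
m^3 = -4 gives m = -(4)^(1/3) ~= -1.5874.
m^3 = -1 gives m = -1.

m = -1.5874 or m = -1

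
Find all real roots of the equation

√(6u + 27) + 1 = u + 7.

u = -3

Isolate the radical: √(6u + 27) = u + 6.
Square both sides: 6u + 27 = (u + 6)².
Expand and rearrange: u² + 6u + 9 = 0.
This gives the repeated root u = -3.
Check in the original equation:
  u = -3: √(9) = 3, while u + 6 = 3 — valid.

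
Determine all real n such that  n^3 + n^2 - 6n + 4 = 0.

n = -3.2361 or n = 1 or n = 1.2361

Possible rational roots are divisors of 4. Testing n = 1 gives 0, so (n - 1) is a factor.
Divide: n^3 + n^2 - 6n + 4 = (n - 1)(n^2 + 2n - 4).
Apply the quadratic formula to n^2 + 2n - 4 = 0: n = (-2 +/- sqrt(20))/2, i.e. n ~= 1.2361 or n ~= -3.2361.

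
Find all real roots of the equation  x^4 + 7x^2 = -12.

No real solutions.

Let u = x^2. The equation becomes u^2 + 7u + 12 = 0.
Factor: (u + 3)(u + 4) = 0, so u = -3 or u = -4.
x^2 = -3 < 0 has no real solution.
x^2 = -4 < 0 has no real solution.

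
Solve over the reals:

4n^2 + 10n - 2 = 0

Discriminant: (10)^2 - 4*4*(-2) = 132.
Quadratic formula: n = (-10 +/- sqrt(132)) / 8.
So n = -5/4 + sqrt(33)/4 ~= 0.1861 or n = -sqrt(33)/4 - 5/4 ~= -2.6861.

n = -2.6861 or n = 0.1861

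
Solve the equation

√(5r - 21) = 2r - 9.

r = 6

Square both sides: 5r - 21 = (2r - 9)².
Expand and rearrange: 4r² - 41r + 102 = 0.
Solving gives r = 6 or r = 4.25.
Check each candidate in the original equation:
  r = 6: √(9) = 3, while 2r - 9 = 3 — valid.
  r = 4.25: √(0.25) = 0.5, while 2r - 9 = -0.5 — extraneous.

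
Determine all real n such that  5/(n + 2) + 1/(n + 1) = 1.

Multiply both sides by (n + 2)(n + 1):
5(n + 1) + (n + 2) = (n + 2)(n + 1).
Expand and collect terms: n² - 3n - 5 = 0.
By the quadratic formula, n = (3 ± √29) / 2, so n ≈ 4.1926 or n ≈ -1.1926.
Neither value makes a denominator zero (n ≠ -2, n ≠ -1), so both are valid.

n = -1.1926 or n = 4.1926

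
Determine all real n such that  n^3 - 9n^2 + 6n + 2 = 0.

Possible rational roots are divisors of 2. Testing n = 1 gives 0, so (n - 1) is a factor.
Divide: n^3 - 9n^2 + 6n + 2 = (n - 1)(n^2 - 8n - 2).
Apply the quadratic formula to n^2 - 8n - 2 = 0: n = (8 +/- sqrt(72))/2, i.e. n ~= 8.2426 or n ~= -0.2426.

n = -0.2426 or n = 1 or n = 8.2426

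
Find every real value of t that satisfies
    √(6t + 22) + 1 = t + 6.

Isolate the radical: √(6t + 22) = t + 5.
Square both sides: 6t + 22 = (t + 5)².
Expand and rearrange: t² + 4t + 3 = 0.
Solving gives t = -1 or t = -3.
Check each candidate in the original equation:
  t = -1: √(16) = 4, while t + 5 = 4 — valid.
  t = -3: √(4) = 2, while t + 5 = 2 — valid.

t = -3 or t = -1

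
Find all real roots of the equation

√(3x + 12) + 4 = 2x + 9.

x = -1

Isolate the radical: √(3x + 12) = 2x + 5.
Square both sides: 3x + 12 = (2x + 5)².
Expand and rearrange: 4x² + 17x + 13 = 0.
Solving gives x = -1 or x = -3.25.
Check each candidate in the original equation:
  x = -1: √(9) = 3, while 2x + 5 = 3 — valid.
  x = -3.25: √(2.25) = 1.5, while 2x + 5 = -1.5 — extraneous.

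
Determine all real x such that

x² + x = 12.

x = -4 or x = 3

Bring every term to one side: x² + x - 12 = 0.
Factor: (x - 3)(x + 4) = 0.
So x = 3 or x = -4.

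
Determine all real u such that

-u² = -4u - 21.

Bring every term to one side: -u² + 4u + 21 = 0.
Factor: -1(u + 3)(u - 7) = 0.
So u = -3 or u = 7.

u = -3 or u = 7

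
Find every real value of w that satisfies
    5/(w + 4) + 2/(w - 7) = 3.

Multiply both sides by (w + 4)(w - 7):
5(w - 7) + 2(w + 4) = 3(w + 4)(w - 7).
Expand and collect terms: 3w² - 16w - 57 = 0.
By the quadratic formula, w = (16 ± √940) / 6, so w ≈ 7.7766 or w ≈ -2.4432.
Neither value makes a denominator zero (w ≠ -4, w ≠ 7), so both are valid.

w = -2.4432 or w = 7.7766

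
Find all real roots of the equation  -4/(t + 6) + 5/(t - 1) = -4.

t = -4.7204 or t = -0.5296

Multiply both sides by (t + 6)(t - 1):
-4(t - 1) + 5(t + 6) = -4(t + 6)(t - 1).
Expand and collect terms: -4t^2 - 21t - 10 = 0.
By the quadratic formula, t = (21 +/- sqrt(281)) / -8, so t ~= -4.7204 or t ~= -0.5296.
Neither value makes a denominator zero (t != -6, t != 1), so both are valid.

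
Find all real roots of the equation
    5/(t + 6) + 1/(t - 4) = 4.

Multiply both sides by (t + 6)(t - 4):
5(t - 4) + (t + 6) = 4(t + 6)(t - 4).
Expand and collect terms: 4t² + 2t - 82 = 0.
By the quadratic formula, t = (-2 ± √1316) / 8, so t ≈ 4.2846 or t ≈ -4.7846.
Neither value makes a denominator zero (t ≠ -6, t ≠ 4), so both are valid.

t = -4.7846 or t = 4.2846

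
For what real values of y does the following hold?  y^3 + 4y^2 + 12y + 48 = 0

Possible rational roots are divisors of 48. Testing y = -4 gives 0, so (y + 4) is a factor.
Divide: y^3 + 4y^2 + 12y + 48 = (y + 4)(y^2 + 12).
The quadratic y^2 + 12 has discriminant -48 < 0, so no further real roots.

y = -4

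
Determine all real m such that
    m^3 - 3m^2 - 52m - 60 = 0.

Possible rational roots are divisors of -60. Testing m = -5 gives 0, so (m + 5) is a factor.
Divide: m^3 - 3m^2 - 52m - 60 = (m + 5)(m^2 - 8m - 12).
Apply the quadratic formula to m^2 - 8m - 12 = 0: m = (8 +/- sqrt(112))/2, i.e. m ~= 9.2915 or m ~= -1.2915.

m = -5 or m = -1.2915 or m = 9.2915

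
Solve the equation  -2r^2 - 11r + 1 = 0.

Discriminant: (-11)^2 - 4*(-2)*1 = 129.
Quadratic formula: r = (11 +/- sqrt(129)) / (-4).
So r = -sqrt(129)/4 - 11/4 ~= -5.5895 or r = -11/4 + sqrt(129)/4 ~= 0.0895.

r = -5.5895 or r = 0.0895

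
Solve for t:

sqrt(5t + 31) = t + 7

Square both sides: 5t + 31 = (t + 7)^2.
Expand and rearrange: t^2 + 9t + 18 = 0.
Solving gives t = -3 or t = -6.
Check each candidate in the original equation:
  t = -3: sqrt(16) = 4, while t + 7 = 4 — valid.
  t = -6: sqrt(1) = 1, while t + 7 = 1 — valid.

t = -6 or t = -3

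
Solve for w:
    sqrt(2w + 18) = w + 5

w = -1

Square both sides: 2w + 18 = (w + 5)^2.
Expand and rearrange: w^2 + 8w + 7 = 0.
Solving gives w = -1 or w = -7.
Check each candidate in the original equation:
  w = -1: sqrt(16) = 4, while w + 5 = 4 — valid.
  w = -7: sqrt(4) = 2, while w + 5 = -2 — extraneous.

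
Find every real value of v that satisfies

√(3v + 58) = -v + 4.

Square both sides: 3v + 58 = (-v + 4)².
Expand and rearrange: v² - 11v - 42 = 0.
Solving gives v = 14 or v = -3.
Check each candidate in the original equation:
  v = 14: √(100) = 10, while -v + 4 = -10 — extraneous.
  v = -3: √(49) = 7, while -v + 4 = 7 — valid.

v = -3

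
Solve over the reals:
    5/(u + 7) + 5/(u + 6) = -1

Multiply both sides by (u + 7)(u + 6):
5(u + 6) + 5(u + 7) = -(u + 7)(u + 6).
Expand and collect terms: -u^2 - 23u - 107 = 0.
By the quadratic formula, u = (23 +/- sqrt(101)) / -2, so u ~= -16.5249 or u ~= -6.4751.
Neither value makes a denominator zero (u != -7, u != -6), so both are valid.

u = -16.5249 or u = -6.4751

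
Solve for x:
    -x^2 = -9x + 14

Bring every term to one side: -x^2 + 9x - 14 = 0.
Factor: -1(x - 2)(x - 7) = 0.
So x = 2 or x = 7.

x = 2 or x = 7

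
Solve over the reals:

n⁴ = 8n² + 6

Let u = n². The equation becomes u² - 8u - 6 = 0.
By the quadratic formula, u = 4 + √(22) or u = 4 - √(22).
n² = 4 + √(22) gives n = ±√(4 + √(22)) ≈ ±2.948.
n² = 4 - √(22) < 0 has no real solution.

n = -2.948 or n = 2.948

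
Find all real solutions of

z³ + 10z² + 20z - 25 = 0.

Possible rational roots are divisors of -25. Testing z = -5 gives 0, so (z + 5) is a factor.
Divide: z³ + 10z² + 20z - 25 = (z + 5)(z² + 5z - 5).
Apply the quadratic formula to z² + 5z - 5 = 0: z = (-5 ± √45)/2, i.e. z ≈ 0.8541 or z ≈ -5.8541.

z = -5.8541 or z = -5 or z = 0.8541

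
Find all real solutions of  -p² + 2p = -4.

Rearrange to standard form: -p² + 2p + 4 = 0.
Discriminant: (2)² − 4·(-1)·4 = 20.
Quadratic formula: p = (-2 ± √20) / (-2).
So p = 1 - √(5) ≈ -1.2361 or p = 1 + √(5) ≈ 3.2361.

p = -1.2361 or p = 3.2361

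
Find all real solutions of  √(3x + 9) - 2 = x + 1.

x = -3 or x = 0

Isolate the radical: √(3x + 9) = x + 3.
Square both sides: 3x + 9 = (x + 3)².
Expand and rearrange: x² + 3x = 0.
Solving gives x = 0 or x = -3.
Check each candidate in the original equation:
  x = 0: √(9) = 3, while x + 3 = 3 — valid.
  x = -3: √(0) = 0, while x + 3 = 0 — valid.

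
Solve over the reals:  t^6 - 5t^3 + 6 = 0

t = 1.2599 or t = 1.4422

Let u = t^3. The equation becomes u^2 - 5u + 6 = 0.
Factor: (u - 3)(u - 2) = 0, so u = 3 or u = 2.
t^3 = 3 gives t = (3)^(1/3) ~= 1.4422.
t^3 = 2 gives t = (2)^(1/3) ~= 1.2599.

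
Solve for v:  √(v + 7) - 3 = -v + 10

Isolate the radical: √(v + 7) = -v + 13.
Square both sides: v + 7 = (-v + 13)².
Expand and rearrange: v² - 27v + 162 = 0.
Solving gives v = 18 or v = 9.
Check each candidate in the original equation:
  v = 18: √(25) = 5, while -v + 13 = -5 — extraneous.
  v = 9: √(16) = 4, while -v + 13 = 4 — valid.

v = 9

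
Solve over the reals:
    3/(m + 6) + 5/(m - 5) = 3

m = -5.1411 or m = 6.8078

Multiply both sides by (m + 6)(m - 5):
3(m - 5) + 5(m + 6) = 3(m + 6)(m - 5).
Expand and collect terms: 3m² - 5m - 105 = 0.
By the quadratic formula, m = (5 ± √1285) / 6, so m ≈ 6.8078 or m ≈ -5.1411.
Neither value makes a denominator zero (m ≠ -6, m ≠ 5), so both are valid.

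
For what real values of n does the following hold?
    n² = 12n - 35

n = 5 or n = 7

Bring every term to one side: n² - 12n + 35 = 0.
Factor: (n - 5)(n - 7) = 0.
So n = 5 or n = 7.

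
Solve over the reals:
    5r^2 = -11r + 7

r = -2.7155 or r = 0.5155

Rearrange to standard form: 5r^2 + 11r - 7 = 0.
Discriminant: (11)^2 - 4*5*(-7) = 261.
Quadratic formula: r = (-11 +/- sqrt(261)) / 10.
So r = -11/10 + 3*sqrt(29)/10 ~= 0.5155 or r = -3*sqrt(29)/10 - 11/10 ~= -2.7155.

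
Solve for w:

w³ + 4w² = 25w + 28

Rearrange: w³ + 4w² - 25w - 28 = 0.
Possible rational roots are divisors of -28. Testing w = 4 gives 0, so (w - 4) is a factor.
Divide: w³ + 4w² - 25w - 28 = (w - 4)(w² + 8w + 7).
Factor the quadratic: w = -1 or w = -7.

w = -7 or w = -1 or w = 4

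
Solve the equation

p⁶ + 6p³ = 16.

p = -2 or p = 1.2599

Let u = p³. The equation becomes u² + 6u - 16 = 0.
Factor: (u + 8)(u - 2) = 0, so u = -8 or u = 2.
p³ = -8 gives p = -2.
p³ = 2 gives p = ∛(2) ≈ 1.2599.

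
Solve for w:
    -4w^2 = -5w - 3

w = -0.443 or w = 1.693

Rearrange to standard form: -4w^2 + 5w + 3 = 0.
Discriminant: (5)^2 - 4*(-4)*3 = 73.
Quadratic formula: w = (-5 +/- sqrt(73)) / (-8).
So w = 5/8 - sqrt(73)/8 ~= -0.443 or w = 5/8 + sqrt(73)/8 ~= 1.693.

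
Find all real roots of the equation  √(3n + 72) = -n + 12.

n = 3

Square both sides: 3n + 72 = (-n + 12)².
Expand and rearrange: n² - 27n + 72 = 0.
Solving gives n = 24 or n = 3.
Check each candidate in the original equation:
  n = 24: √(144) = 12, while -n + 12 = -12 — extraneous.
  n = 3: √(81) = 9, while -n + 12 = 9 — valid.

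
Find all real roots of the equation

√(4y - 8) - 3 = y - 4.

Isolate the radical: √(4y - 8) = y - 1.
Square both sides: 4y - 8 = (y - 1)².
Expand and rearrange: y² - 6y + 9 = 0.
This gives the repeated root y = 3.
Check in the original equation:
  y = 3: √(4) = 2, while y - 1 = 2 — valid.

y = 3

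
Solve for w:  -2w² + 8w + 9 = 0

Discriminant: (8)² − 4·(-2)·9 = 136.
Quadratic formula: w = (-8 ± √136) / (-4).
So w = 2 - √(34)/2 ≈ -0.9155 or w = 2 + √(34)/2 ≈ 4.9155.

w = -0.9155 or w = 4.9155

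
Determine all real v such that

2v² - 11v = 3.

Rearrange to standard form: 2v² - 11v - 3 = 0.
Discriminant: (-11)² − 4·2·(-3) = 145.
Quadratic formula: v = (11 ± √145) / 4.
So v = 11/4 + √(145)/4 ≈ 5.7604 or v = 11/4 - √(145)/4 ≈ -0.2604.

v = -0.2604 or v = 5.7604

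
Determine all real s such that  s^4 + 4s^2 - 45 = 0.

Let u = s^2. The equation becomes u^2 + 4u - 45 = 0.
Factor: (u + 9)(u - 5) = 0, so u = -9 or u = 5.
s^2 = -9 < 0 has no real solution.
s^2 = 5 gives s = +/-sqrt(5) ~= +/-2.2361.

s = -2.2361 or s = 2.2361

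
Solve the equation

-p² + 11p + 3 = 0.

Discriminant: (11)² − 4·(-1)·3 = 133.
Quadratic formula: p = (-11 ± √133) / (-2).
So p = 11/2 - √(133)/2 ≈ -0.2663 or p = 11/2 + √(133)/2 ≈ 11.2663.

p = -0.2663 or p = 11.2663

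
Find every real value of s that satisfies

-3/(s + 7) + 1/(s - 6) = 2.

s = -8.4498 or s = 6.4498

Multiply both sides by (s + 7)(s - 6):
-3(s - 6) + (s + 7) = 2(s + 7)(s - 6).
Expand and collect terms: 2s² + 4s - 109 = 0.
By the quadratic formula, s = (-4 ± √888) / 4, so s ≈ 6.4498 or s ≈ -8.4498.
Neither value makes a denominator zero (s ≠ -7, s ≠ 6), so both are valid.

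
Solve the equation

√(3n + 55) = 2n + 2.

Square both sides: 3n + 55 = (2n + 2)².
Expand and rearrange: 4n² + 5n - 51 = 0.
Solving gives n = 3 or n = -4.25.
Check each candidate in the original equation:
  n = 3: √(64) = 8, while 2n + 2 = 8 — valid.
  n = -4.25: √(42.25) = 6.5, while 2n + 2 = -6.5 — extraneous.

n = 3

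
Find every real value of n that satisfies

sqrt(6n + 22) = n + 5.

Square both sides: 6n + 22 = (n + 5)^2.
Expand and rearrange: n^2 + 4n + 3 = 0.
Solving gives n = -1 or n = -3.
Check each candidate in the original equation:
  n = -1: sqrt(16) = 4, while n + 5 = 4 — valid.
  n = -3: sqrt(4) = 2, while n + 5 = 2 — valid.

n = -3 or n = -1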